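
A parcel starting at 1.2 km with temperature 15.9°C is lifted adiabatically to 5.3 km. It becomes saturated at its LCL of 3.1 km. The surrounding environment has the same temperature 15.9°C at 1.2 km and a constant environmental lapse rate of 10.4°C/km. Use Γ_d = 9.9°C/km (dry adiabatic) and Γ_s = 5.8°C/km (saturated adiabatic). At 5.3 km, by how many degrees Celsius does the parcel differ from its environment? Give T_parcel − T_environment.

+11.07°C (parcel warmer than environment)

Parcel:
  1200 → 3100 m (dry, 9.9°C/km): ΔT = -9.9 × 1.9 = -18.81°C → T = -2.91°C
  3100 → 5300 m (saturated, 5.8°C/km): ΔT = -5.8 × 2.2 = -12.76°C → T = -15.67°C
Environment:
  1200 → 5300 m (environment, 10.4°C/km): ΔT = -10.4 × 4.1 = -42.64°C → T = -26.74°C
T_parcel − T_env = -15.67 − (-26.74) = +11.07°C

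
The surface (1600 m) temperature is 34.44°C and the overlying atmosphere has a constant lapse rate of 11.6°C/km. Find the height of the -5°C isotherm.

5000 m

Height above start = (34.44 − (-5)) / 11.6 = 3.4 km
Altitude = 1600 m + 3400 m = 5000 m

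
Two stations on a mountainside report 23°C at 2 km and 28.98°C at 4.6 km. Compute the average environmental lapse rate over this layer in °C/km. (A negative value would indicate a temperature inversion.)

-2.3°C/km

Γ = −ΔT/Δz = (23 − 28.98) / (4600 − 2000) m
  = -5.98°C / 2.6 km = -2.3°C/km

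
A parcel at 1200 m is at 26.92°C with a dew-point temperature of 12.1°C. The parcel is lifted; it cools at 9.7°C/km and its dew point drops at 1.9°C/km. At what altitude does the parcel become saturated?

T and T_d converge at 9.7 − 1.9 = 7.8°C per km
Height above start = (26.92 − 12.1) / 7.8 = 1.9 km
LCL altitude = 1200 m + 1900 m = 3100 m

3100 m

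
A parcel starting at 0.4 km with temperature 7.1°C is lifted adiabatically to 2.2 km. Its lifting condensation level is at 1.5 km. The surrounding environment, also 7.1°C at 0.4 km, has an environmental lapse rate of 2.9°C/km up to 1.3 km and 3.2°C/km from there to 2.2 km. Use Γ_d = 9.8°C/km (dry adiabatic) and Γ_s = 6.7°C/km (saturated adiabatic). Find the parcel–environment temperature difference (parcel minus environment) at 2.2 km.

-9.98°C (parcel cooler than environment)

Parcel:
  400 → 1500 m (dry, 9.8°C/km): ΔT = -9.8 × 1.1 = -10.78°C → T = -3.68°C
  1500 → 2200 m (saturated, 6.7°C/km): ΔT = -6.7 × 0.7 = -4.69°C → T = -8.37°C
Environment:
  400 → 1300 m (environment, lower layer, 2.9°C/km): ΔT = -2.9 × 0.9 = -2.61°C → T = 4.49°C
  1300 → 2200 m (environment, upper layer, 3.2°C/km): ΔT = -3.2 × 0.9 = -2.88°C → T = 1.61°C
T_parcel − T_env = -8.37 − 1.61 = -9.98°C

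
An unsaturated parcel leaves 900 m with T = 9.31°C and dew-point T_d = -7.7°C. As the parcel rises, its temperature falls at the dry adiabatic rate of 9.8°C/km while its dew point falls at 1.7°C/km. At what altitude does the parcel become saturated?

T and T_d converge at 9.8 − 1.7 = 8.1°C per km
Height above start = (9.31 − (-7.7)) / 8.1 = 2.1 km
LCL altitude = 900 m + 2100 m = 3000 m

3000 m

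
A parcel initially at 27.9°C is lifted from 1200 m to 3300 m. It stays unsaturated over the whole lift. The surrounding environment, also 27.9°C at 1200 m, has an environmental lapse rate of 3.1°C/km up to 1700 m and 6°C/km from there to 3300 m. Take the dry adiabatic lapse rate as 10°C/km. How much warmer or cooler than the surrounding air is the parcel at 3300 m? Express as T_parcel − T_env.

-9.85°C (parcel cooler than environment)

Parcel:
  1200 → 3300 m (dry, 10°C/km): ΔT = -10 × 2.1 = -21°C → T = 6.9°C
Environment:
  1200 → 1700 m (environment, lower layer, 3.1°C/km): ΔT = -3.1 × 0.5 = -1.55°C → T = 26.35°C
  1700 → 3300 m (environment, upper layer, 6°C/km): ΔT = -6 × 1.6 = -9.6°C → T = 16.75°C
T_parcel − T_env = 6.9 − 16.75 = -9.85°C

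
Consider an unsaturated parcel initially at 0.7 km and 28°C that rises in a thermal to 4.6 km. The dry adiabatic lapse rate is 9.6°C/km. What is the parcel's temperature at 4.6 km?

700–4600 m, dry adiabatic: Δz = 3.9 km ⇒ ΔT = -37.44°C; T = -9.44°C

-9.44°C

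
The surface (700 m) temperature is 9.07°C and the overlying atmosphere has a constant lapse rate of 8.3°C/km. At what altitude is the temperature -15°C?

Height above start = (9.07 − (-15)) / 8.3 = 2.9 km
Altitude = 700 m + 2900 m = 3600 m

3600 m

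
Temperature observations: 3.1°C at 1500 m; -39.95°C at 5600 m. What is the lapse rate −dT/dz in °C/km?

Γ = −ΔT/Δz = (3.1 − (-39.95)) / (5600 − 1500) m
  = 43.05°C / 4.1 km = 10.5°C/km

10.5°C/km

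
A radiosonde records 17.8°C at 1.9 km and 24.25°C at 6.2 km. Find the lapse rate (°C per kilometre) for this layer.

Γ = −ΔT/Δz = (17.8 − 24.25) / (6200 − 1900) m
  = -6.45°C / 4.3 km = -1.5°C/km

-1.5°C/km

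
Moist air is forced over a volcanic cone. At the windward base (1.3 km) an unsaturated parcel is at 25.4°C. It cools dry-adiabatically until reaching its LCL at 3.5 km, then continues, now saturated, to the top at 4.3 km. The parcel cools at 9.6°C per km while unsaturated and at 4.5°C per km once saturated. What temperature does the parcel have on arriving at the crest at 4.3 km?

1300 → 3500 m (dry, 9.6°C/km): ΔT = -9.6 × 2.2 = -21.12°C → T = 4.28°C
3500 → 4300 m (saturated, 4.5°C/km): ΔT = -4.5 × 0.8 = -3.6°C → T = 0.68°C

0.68°C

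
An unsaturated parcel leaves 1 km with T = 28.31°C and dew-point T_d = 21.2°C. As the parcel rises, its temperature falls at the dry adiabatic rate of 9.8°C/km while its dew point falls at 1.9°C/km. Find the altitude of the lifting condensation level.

T and T_d converge at 9.8 − 1.9 = 7.9°C per km
Height above start = (28.31 − 21.2) / 7.9 = 0.9 km
LCL altitude = 1000 m + 900 m = 1900 m

1.9 km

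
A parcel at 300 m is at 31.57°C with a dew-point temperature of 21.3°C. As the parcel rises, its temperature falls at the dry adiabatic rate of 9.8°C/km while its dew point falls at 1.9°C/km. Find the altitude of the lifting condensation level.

1600 m

T and T_d converge at 9.8 − 1.9 = 7.9°C per km
Height above start = (31.57 − 21.3) / 7.9 = 1.3 km
LCL altitude = 300 m + 1300 m = 1600 m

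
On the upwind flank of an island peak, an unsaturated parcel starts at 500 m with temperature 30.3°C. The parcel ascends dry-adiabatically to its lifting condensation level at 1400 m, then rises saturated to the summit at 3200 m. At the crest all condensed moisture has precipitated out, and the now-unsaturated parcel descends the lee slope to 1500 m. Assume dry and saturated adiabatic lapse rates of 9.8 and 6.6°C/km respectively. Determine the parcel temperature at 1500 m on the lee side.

26.26°C

500–1400 m, dry: Δz = 0.9 km ⇒ ΔT = -8.82°C; T = 21.48°C
1400–3200 m, saturated: Δz = 1.8 km ⇒ ΔT = -11.88°C; T = 9.6°C
3200–1500 m, dry descent: Δz = 1.7 km ⇒ ΔT = +16.66°C; T = 26.26°C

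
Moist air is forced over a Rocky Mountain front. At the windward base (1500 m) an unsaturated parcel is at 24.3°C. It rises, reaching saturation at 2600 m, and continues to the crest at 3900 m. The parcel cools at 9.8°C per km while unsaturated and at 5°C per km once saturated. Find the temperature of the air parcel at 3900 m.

From 1500 m to 2600 m (dry): cools by 9.8 × 1.1 = 10.78°C, giving 13.52°C.
From 2600 m to 3900 m (saturated): cools by 5 × 1.3 = 6.5°C, giving 7.02°C.

7.02°C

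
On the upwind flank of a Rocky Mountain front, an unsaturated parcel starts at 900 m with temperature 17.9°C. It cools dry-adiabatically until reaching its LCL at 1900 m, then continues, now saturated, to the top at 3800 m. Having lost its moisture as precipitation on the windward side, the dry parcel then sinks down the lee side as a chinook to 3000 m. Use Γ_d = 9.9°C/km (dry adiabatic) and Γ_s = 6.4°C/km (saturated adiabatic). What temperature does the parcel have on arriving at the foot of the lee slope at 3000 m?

900 → 1900 m (dry, 9.9°C/km): ΔT = -9.9 × 1 = -9.9°C → T = 8°C
1900 → 3800 m (saturated, 6.4°C/km): ΔT = -6.4 × 1.9 = -12.16°C → T = -4.16°C
3800 → 3000 m (dry descent, 9.9°C/km): ΔT = +9.9 × 0.8 = +7.92°C → T = 3.76°C

3.76°C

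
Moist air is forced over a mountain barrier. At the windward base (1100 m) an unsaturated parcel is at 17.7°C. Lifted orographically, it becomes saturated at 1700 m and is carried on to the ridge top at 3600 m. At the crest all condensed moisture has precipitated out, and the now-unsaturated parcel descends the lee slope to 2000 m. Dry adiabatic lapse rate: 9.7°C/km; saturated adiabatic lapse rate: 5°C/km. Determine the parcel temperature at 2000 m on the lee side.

17.9°C

From 1100 m to 1700 m (dry): cools by 9.7 × 0.6 = 5.82°C, giving 11.88°C.
From 1700 m to 3600 m (saturated): cools by 5 × 1.9 = 9.5°C, giving 2.38°C.
From 3600 m to 2000 m (dry descent): warms by 9.7 × 1.6 = 15.52°C, giving 17.9°C.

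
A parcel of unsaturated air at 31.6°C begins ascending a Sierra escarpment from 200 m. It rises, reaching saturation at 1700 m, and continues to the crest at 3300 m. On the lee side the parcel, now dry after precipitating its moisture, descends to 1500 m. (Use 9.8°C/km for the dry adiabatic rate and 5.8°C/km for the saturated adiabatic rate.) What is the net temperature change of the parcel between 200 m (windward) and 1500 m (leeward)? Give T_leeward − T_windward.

From 200 m to 1700 m (dry): cools by 9.8 × 1.5 = 14.7°C, giving 16.9°C.
From 1700 m to 3300 m (saturated): cools by 5.8 × 1.6 = 9.28°C, giving 7.62°C.
From 3300 m to 1500 m (dry descent): warms by 9.8 × 1.8 = 17.64°C, giving 25.26°C.
Net change vs windward start: 25.26 − 31.6 = -6.34°C

-6.34°C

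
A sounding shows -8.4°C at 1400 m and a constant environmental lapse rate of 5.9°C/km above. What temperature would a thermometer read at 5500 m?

From 1400 m to 5500 m (environmental): cools by 5.9 × 4.1 = 24.19°C, giving -32.59°C.

-32.59°C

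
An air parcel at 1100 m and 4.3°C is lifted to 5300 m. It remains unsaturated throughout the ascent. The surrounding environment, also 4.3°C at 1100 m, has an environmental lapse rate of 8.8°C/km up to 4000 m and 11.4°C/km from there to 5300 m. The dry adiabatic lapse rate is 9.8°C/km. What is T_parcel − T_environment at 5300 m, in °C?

Parcel:
  1100 → 5300 m (dry, 9.8°C/km): ΔT = -9.8 × 4.2 = -41.16°C → T = -36.86°C
Environment:
  1100 → 4000 m (environment, lower layer, 8.8°C/km): ΔT = -8.8 × 2.9 = -25.52°C → T = -21.22°C
  4000 → 5300 m (environment, upper layer, 11.4°C/km): ΔT = -11.4 × 1.3 = -14.82°C → T = -36.04°C
T_parcel − T_env = -36.86 − (-36.04) = -0.82°C

-0.82°C (parcel cooler than environment)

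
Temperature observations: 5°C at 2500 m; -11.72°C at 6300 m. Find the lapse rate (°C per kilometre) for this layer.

4.4°C/km

Γ = −ΔT/Δz = (5 − (-11.72)) / (6300 − 2500) m
  = 16.72°C / 3.8 km = 4.4°C/km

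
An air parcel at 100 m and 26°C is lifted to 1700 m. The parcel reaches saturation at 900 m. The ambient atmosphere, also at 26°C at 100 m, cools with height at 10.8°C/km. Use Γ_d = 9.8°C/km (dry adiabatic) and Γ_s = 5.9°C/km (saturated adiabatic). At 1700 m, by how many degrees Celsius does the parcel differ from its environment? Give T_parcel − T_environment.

Parcel:
  Dry to 900 m: -9.8 × 0.8 km = -7.84°C, so T = 18.16°C.
  Saturated to 1700 m: -5.9 × 0.8 km = -4.72°C, so T = 13.44°C.
Environment:
  Environment to 1700 m: -10.8 × 1.6 km = -17.28°C, so T = 8.72°C.
T_parcel − T_env = 13.44 − 8.72 = +4.72°C

+4.72°C (parcel warmer than environment)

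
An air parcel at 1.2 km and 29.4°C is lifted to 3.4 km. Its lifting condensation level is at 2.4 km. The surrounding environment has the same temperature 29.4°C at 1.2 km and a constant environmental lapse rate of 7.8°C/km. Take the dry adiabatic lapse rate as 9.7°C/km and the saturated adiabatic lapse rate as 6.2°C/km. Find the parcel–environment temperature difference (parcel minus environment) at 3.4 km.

Parcel:
  Dry to 2400 m: -9.7 × 1.2 km = -11.64°C, so T = 17.76°C.
  Saturated to 3400 m: -6.2 × 1 km = -6.2°C, so T = 11.56°C.
Environment:
  Environment to 3400 m: -7.8 × 2.2 km = -17.16°C, so T = 12.24°C.
T_parcel − T_env = 11.56 − 12.24 = -0.68°C

-0.68°C (parcel cooler than environment)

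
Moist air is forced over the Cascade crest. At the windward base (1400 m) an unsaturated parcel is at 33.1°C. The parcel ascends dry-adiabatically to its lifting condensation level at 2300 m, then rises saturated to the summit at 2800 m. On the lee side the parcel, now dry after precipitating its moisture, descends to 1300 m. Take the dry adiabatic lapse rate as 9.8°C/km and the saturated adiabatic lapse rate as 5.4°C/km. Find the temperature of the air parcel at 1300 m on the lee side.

36.28°C

1400–2300 m, dry: Δz = 0.9 km ⇒ ΔT = -8.82°C; T = 24.28°C
2300–2800 m, saturated: Δz = 0.5 km ⇒ ΔT = -2.7°C; T = 21.58°C
2800–1300 m, dry descent: Δz = 1.5 km ⇒ ΔT = +14.7°C; T = 36.28°C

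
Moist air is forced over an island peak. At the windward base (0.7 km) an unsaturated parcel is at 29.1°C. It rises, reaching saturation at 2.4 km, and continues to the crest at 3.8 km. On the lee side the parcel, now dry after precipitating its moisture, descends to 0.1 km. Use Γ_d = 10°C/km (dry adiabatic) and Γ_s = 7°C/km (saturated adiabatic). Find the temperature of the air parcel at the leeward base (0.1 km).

39.3°C

700 → 2400 m (dry, 10°C/km): ΔT = -10 × 1.7 = -17°C → T = 12.1°C
2400 → 3800 m (saturated, 7°C/km): ΔT = -7 × 1.4 = -9.8°C → T = 2.3°C
3800 → 100 m (dry descent, 10°C/km): ΔT = +10 × 3.7 = +37°C → T = 39.3°C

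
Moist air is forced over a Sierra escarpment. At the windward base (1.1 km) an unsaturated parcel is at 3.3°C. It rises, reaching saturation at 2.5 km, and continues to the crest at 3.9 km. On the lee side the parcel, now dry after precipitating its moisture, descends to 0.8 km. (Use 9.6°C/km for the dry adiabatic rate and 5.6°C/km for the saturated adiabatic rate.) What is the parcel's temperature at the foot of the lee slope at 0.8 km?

From 1100 m to 2500 m (dry): cools by 9.6 × 1.4 = 13.44°C, giving -10.14°C.
From 2500 m to 3900 m (saturated): cools by 5.6 × 1.4 = 7.84°C, giving -17.98°C.
From 3900 m to 800 m (dry descent): warms by 9.6 × 3.1 = 29.76°C, giving 11.78°C.

11.78°C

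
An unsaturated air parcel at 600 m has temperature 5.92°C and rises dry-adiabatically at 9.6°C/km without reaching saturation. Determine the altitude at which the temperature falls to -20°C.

3300 m

Height above start = (5.92 − (-20)) / 9.6 = 2.7 km
Altitude = 600 m + 2700 m = 3300 m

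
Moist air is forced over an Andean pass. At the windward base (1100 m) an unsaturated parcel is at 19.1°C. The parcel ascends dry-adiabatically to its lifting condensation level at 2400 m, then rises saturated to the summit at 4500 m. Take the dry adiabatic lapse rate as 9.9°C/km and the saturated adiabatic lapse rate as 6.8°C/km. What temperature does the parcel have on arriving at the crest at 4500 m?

From 1100 m to 2400 m (dry): cools by 9.9 × 1.3 = 12.87°C, giving 6.23°C.
From 2400 m to 4500 m (saturated): cools by 6.8 × 2.1 = 14.28°C, giving -8.05°C.

-8.05°C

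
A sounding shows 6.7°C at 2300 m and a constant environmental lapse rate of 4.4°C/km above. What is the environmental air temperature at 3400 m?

1.86°C

Environmental to 3400 m: -4.4 × 1.1 km = -4.84°C, so T = 1.86°C.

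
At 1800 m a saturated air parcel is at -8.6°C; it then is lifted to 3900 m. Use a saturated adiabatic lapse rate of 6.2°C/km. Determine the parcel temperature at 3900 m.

From 1800 m to 3900 m (saturated adiabatic): cools by 6.2 × 2.1 = 13.02°C, giving -21.62°C.

-21.62°C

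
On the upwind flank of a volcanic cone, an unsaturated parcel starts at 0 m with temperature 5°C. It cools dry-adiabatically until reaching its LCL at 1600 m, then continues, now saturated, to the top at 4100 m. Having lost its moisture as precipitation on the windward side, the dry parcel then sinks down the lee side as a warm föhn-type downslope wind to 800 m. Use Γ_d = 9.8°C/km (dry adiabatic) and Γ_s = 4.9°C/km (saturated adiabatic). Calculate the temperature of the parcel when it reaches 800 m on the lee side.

9.41°C

Dry to 1600 m: -9.8 × 1.6 km = -15.68°C, so T = -10.68°C.
Saturated to 4100 m: -4.9 × 2.5 km = -12.25°C, so T = -22.93°C.
Dry descent to 800 m: +9.8 × 3.3 km = +32.34°C, so T = 9.41°C.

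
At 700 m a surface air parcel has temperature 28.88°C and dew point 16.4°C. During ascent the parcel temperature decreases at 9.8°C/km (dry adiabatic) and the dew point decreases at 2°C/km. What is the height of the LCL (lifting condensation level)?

T and T_d converge at 9.8 − 2 = 7.8°C per km
Height above start = (28.88 − 16.4) / 7.8 = 1.6 km
LCL altitude = 700 m + 1600 m = 2300 m

2300 m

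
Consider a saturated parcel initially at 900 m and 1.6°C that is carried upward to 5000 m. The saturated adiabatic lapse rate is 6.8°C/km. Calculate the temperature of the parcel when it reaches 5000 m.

-26.28°C

Saturated adiabatic to 5000 m: -6.8 × 4.1 km = -27.88°C, so T = -26.28°C.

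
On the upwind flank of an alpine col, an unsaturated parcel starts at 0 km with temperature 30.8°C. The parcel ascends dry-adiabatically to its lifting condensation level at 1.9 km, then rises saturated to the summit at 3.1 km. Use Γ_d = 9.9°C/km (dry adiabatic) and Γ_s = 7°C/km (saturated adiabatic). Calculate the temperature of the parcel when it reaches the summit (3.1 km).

3.59°C

Dry to 1900 m: -9.9 × 1.9 km = -18.81°C, so T = 11.99°C.
Saturated to 3100 m: -7 × 1.2 km = -8.4°C, so T = 3.59°C.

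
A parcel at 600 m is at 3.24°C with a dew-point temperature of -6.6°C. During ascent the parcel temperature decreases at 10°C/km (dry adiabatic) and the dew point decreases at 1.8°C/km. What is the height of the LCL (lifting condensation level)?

1800 m

T and T_d converge at 10 − 1.8 = 8.2°C per km
Height above start = (3.24 − (-6.6)) / 8.2 = 1.2 km
LCL altitude = 600 m + 1200 m = 1800 m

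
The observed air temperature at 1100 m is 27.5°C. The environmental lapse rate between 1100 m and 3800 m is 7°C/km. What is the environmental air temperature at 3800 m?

Environmental to 3800 m: -7 × 2.7 km = -18.9°C, so T = 8.6°C.

8.6°C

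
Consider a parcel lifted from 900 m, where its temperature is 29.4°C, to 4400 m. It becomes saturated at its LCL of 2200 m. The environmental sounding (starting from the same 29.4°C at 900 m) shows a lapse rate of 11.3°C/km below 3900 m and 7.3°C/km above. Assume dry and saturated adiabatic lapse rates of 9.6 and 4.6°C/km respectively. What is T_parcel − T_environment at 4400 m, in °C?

Parcel:
  From 900 m to 2200 m (dry): cools by 9.6 × 1.3 = 12.48°C, giving 16.92°C.
  From 2200 m to 4400 m (saturated): cools by 4.6 × 2.2 = 10.12°C, giving 6.8°C.
Environment:
  From 900 m to 3900 m (environment, lower layer): cools by 11.3 × 3 = 33.9°C, giving -4.5°C.
  From 3900 m to 4400 m (environment, upper layer): cools by 7.3 × 0.5 = 3.65°C, giving -8.15°C.
T_parcel − T_env = 6.8 − (-8.15) = +14.95°C

+14.95°C (parcel warmer than environment)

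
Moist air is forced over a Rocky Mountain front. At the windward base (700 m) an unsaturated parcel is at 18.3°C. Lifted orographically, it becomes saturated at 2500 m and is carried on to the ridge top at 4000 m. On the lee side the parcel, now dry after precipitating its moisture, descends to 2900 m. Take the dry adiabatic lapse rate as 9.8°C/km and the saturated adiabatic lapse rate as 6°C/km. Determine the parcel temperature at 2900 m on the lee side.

2.44°C

700–2500 m, dry: Δz = 1.8 km ⇒ ΔT = -17.64°C; T = 0.66°C
2500–4000 m, saturated: Δz = 1.5 km ⇒ ΔT = -9°C; T = -8.34°C
4000–2900 m, dry descent: Δz = 1.1 km ⇒ ΔT = +10.78°C; T = 2.44°C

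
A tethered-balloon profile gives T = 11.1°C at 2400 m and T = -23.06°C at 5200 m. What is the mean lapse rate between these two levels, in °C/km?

Γ = −ΔT/Δz = (11.1 − (-23.06)) / (5200 − 2400) m
  = 34.16°C / 2.8 km = 12.2°C/km

12.2°C/km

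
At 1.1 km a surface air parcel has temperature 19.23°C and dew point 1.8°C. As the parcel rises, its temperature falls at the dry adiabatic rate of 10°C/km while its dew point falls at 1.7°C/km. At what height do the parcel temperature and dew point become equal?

3.2 km

T and T_d converge at 10 − 1.7 = 8.3°C per km
Height above start = (19.23 − 1.8) / 8.3 = 2.1 km
LCL altitude = 1100 m + 2100 m = 3200 m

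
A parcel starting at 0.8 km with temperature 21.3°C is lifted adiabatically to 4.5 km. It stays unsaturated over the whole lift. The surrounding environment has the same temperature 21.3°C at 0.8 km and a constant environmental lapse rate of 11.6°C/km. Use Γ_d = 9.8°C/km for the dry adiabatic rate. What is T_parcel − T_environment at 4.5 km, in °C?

+6.66°C (parcel warmer than environment)

Parcel:
  Dry to 4500 m: -9.8 × 3.7 km = -36.26°C, so T = -14.96°C.
Environment:
  Environment to 4500 m: -11.6 × 3.7 km = -42.92°C, so T = -21.62°C.
T_parcel − T_env = -14.96 − (-21.62) = +6.66°C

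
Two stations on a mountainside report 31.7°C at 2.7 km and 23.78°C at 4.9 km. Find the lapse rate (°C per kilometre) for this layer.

Γ = −ΔT/Δz = (31.7 − 23.78) / (4900 − 2700) m
  = 7.92°C / 2.2 km = 3.6°C/km

3.6°C/km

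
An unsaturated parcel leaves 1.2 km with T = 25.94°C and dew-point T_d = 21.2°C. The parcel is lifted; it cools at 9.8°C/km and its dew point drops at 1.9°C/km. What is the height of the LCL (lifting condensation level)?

1.8 km

T and T_d converge at 9.8 − 1.9 = 7.9°C per km
Height above start = (25.94 − 21.2) / 7.9 = 0.6 km
LCL altitude = 1200 m + 600 m = 1800 m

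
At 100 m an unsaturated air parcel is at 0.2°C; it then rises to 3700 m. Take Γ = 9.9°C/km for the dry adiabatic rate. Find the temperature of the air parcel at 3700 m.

100–3700 m, dry adiabatic: Δz = 3.6 km ⇒ ΔT = -35.64°C; T = -35.44°C

-35.44°C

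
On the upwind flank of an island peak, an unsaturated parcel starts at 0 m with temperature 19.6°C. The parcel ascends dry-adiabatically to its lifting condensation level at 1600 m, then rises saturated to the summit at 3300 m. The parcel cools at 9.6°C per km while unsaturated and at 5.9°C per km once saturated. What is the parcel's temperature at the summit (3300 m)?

0 → 1600 m (dry, 9.6°C/km): ΔT = -9.6 × 1.6 = -15.36°C → T = 4.24°C
1600 → 3300 m (saturated, 5.9°C/km): ΔT = -5.9 × 1.7 = -10.03°C → T = -5.79°C

-5.79°C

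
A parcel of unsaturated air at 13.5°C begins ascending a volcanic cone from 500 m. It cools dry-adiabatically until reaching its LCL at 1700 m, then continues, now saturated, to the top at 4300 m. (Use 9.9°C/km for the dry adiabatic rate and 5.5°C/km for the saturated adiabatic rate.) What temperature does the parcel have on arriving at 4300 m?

-12.68°C

From 500 m to 1700 m (dry): cools by 9.9 × 1.2 = 11.88°C, giving 1.62°C.
From 1700 m to 4300 m (saturated): cools by 5.5 × 2.6 = 14.3°C, giving -12.68°C.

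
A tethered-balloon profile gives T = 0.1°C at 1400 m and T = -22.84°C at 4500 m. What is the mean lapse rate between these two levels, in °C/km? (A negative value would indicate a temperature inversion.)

Γ = −ΔT/Δz = (0.1 − (-22.84)) / (4500 − 1400) m
  = 22.94°C / 3.1 km = 7.4°C/km

7.4°C/km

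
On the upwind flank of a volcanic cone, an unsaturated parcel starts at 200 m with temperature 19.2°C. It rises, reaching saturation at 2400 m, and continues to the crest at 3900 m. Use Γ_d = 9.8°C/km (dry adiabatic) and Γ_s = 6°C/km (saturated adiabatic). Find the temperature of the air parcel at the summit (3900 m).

200–2400 m, dry: Δz = 2.2 km ⇒ ΔT = -21.56°C; T = -2.36°C
2400–3900 m, saturated: Δz = 1.5 km ⇒ ΔT = -9°C; T = -11.36°C

-11.36°C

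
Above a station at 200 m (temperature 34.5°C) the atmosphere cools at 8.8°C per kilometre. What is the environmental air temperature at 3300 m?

200 → 3300 m (environmental, 8.8°C/km): ΔT = -8.8 × 3.1 = -27.28°C → T = 7.22°C

7.22°C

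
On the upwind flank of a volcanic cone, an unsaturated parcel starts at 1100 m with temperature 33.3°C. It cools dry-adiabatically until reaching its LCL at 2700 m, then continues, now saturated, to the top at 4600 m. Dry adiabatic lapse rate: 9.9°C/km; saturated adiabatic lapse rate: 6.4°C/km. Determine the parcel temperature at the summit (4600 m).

Dry to 2700 m: -9.9 × 1.6 km = -15.84°C, so T = 17.46°C.
Saturated to 4600 m: -6.4 × 1.9 km = -12.16°C, so T = 5.3°C.

5.3°C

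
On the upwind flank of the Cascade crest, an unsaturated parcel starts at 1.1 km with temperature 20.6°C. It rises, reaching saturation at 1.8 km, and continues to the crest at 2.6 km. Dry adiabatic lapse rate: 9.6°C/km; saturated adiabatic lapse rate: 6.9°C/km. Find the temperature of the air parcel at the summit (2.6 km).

8.36°C

Dry to 1800 m: -9.6 × 0.7 km = -6.72°C, so T = 13.88°C.
Saturated to 2600 m: -6.9 × 0.8 km = -5.52°C, so T = 8.36°C.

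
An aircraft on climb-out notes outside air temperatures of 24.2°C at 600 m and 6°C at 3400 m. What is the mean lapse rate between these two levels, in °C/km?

6.5°C/km

Γ = −ΔT/Δz = (24.2 − 6) / (3400 − 600) m
  = 18.2°C / 2.8 km = 6.5°C/km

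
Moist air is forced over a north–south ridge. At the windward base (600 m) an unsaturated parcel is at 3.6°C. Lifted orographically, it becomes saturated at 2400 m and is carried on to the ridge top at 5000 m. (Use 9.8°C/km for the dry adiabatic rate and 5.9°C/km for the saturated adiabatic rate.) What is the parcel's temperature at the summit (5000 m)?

-29.38°C

600–2400 m, dry: Δz = 1.8 km ⇒ ΔT = -17.64°C; T = -14.04°C
2400–5000 m, saturated: Δz = 2.6 km ⇒ ΔT = -15.34°C; T = -29.38°C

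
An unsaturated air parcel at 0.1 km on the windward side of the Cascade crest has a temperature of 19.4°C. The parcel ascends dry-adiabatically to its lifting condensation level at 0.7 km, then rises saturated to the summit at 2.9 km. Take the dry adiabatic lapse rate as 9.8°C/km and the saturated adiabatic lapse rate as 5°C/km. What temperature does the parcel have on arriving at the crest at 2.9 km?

2.52°C

From 100 m to 700 m (dry): cools by 9.8 × 0.6 = 5.88°C, giving 13.52°C.
From 700 m to 2900 m (saturated): cools by 5 × 2.2 = 11°C, giving 2.52°C.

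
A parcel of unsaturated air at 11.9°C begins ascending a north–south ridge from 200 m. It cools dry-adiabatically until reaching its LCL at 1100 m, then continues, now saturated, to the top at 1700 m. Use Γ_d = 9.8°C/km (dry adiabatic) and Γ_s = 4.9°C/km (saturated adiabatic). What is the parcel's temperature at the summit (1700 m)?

0.14°C

200–1100 m, dry: Δz = 0.9 km ⇒ ΔT = -8.82°C; T = 3.08°C
1100–1700 m, saturated: Δz = 0.6 km ⇒ ΔT = -2.94°C; T = 0.14°C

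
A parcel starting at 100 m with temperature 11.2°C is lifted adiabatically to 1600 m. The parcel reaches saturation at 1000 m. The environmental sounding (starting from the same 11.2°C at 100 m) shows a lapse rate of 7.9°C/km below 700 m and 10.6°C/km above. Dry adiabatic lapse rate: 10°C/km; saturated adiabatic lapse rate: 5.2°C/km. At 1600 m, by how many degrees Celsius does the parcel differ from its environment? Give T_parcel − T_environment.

Parcel:
  From 100 m to 1000 m (dry): cools by 10 × 0.9 = 9°C, giving 2.2°C.
  From 1000 m to 1600 m (saturated): cools by 5.2 × 0.6 = 3.12°C, giving -0.92°C.
Environment:
  From 100 m to 700 m (environment, lower layer): cools by 7.9 × 0.6 = 4.74°C, giving 6.46°C.
  From 700 m to 1600 m (environment, upper layer): cools by 10.6 × 0.9 = 9.54°C, giving -3.08°C.
T_parcel − T_env = -0.92 − (-3.08) = +2.16°C

+2.16°C (parcel warmer than environment)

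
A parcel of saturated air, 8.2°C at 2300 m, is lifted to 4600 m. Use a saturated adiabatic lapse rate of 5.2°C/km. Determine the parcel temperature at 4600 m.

From 2300 m to 4600 m (saturated adiabatic): cools by 5.2 × 2.3 = 11.96°C, giving -3.76°C.

-3.76°C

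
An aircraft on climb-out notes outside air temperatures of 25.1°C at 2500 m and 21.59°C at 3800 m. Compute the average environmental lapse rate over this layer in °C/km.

2.7°C/km

Γ = −ΔT/Δz = (25.1 − 21.59) / (3800 − 2500) m
  = 3.51°C / 1.3 km = 2.7°C/km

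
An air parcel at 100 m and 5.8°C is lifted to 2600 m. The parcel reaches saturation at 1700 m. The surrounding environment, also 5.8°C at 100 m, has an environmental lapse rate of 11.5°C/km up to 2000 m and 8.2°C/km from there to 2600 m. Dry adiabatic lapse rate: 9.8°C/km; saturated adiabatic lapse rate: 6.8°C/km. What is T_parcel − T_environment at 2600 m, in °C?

+4.97°C (parcel warmer than environment)

Parcel:
  100 → 1700 m (dry, 9.8°C/km): ΔT = -9.8 × 1.6 = -15.68°C → T = -9.88°C
  1700 → 2600 m (saturated, 6.8°C/km): ΔT = -6.8 × 0.9 = -6.12°C → T = -16°C
Environment:
  100 → 2000 m (environment, lower layer, 11.5°C/km): ΔT = -11.5 × 1.9 = -21.85°C → T = -16.05°C
  2000 → 2600 m (environment, upper layer, 8.2°C/km): ΔT = -8.2 × 0.6 = -4.92°C → T = -20.97°C
T_parcel − T_env = -16 − (-20.97) = +4.97°C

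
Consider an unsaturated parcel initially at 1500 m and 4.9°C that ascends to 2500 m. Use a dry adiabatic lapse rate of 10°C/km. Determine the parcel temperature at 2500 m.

-5.1°C

1500 → 2500 m (dry adiabatic, 10°C/km): ΔT = -10 × 1 = -10°C → T = -5.1°C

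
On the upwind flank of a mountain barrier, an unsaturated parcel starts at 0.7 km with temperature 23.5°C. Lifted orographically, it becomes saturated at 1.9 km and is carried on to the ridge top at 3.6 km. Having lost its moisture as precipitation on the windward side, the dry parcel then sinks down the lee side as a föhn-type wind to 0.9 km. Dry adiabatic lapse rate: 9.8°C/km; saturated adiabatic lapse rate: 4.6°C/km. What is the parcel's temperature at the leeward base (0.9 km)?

Dry to 1900 m: -9.8 × 1.2 km = -11.76°C, so T = 11.74°C.
Saturated to 3600 m: -4.6 × 1.7 km = -7.82°C, so T = 3.92°C.
Dry descent to 900 m: +9.8 × 2.7 km = +26.46°C, so T = 30.38°C.

30.38°C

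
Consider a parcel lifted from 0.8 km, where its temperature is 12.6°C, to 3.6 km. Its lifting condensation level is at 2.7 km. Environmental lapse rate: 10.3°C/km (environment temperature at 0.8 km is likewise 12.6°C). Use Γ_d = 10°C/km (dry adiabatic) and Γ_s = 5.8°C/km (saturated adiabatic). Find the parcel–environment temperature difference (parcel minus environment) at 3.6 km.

+4.62°C (parcel warmer than environment)

Parcel:
  800 → 2700 m (dry, 10°C/km): ΔT = -10 × 1.9 = -19°C → T = -6.4°C
  2700 → 3600 m (saturated, 5.8°C/km): ΔT = -5.8 × 0.9 = -5.22°C → T = -11.62°C
Environment:
  800 → 3600 m (environment, 10.3°C/km): ΔT = -10.3 × 2.8 = -28.84°C → T = -16.24°C
T_parcel − T_env = -11.62 − (-16.24) = +4.62°C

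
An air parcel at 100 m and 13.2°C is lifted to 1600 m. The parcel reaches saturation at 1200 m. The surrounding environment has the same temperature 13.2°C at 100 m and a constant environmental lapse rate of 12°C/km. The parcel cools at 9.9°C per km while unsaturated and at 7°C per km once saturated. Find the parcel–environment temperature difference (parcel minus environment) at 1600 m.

Parcel:
  100–1200 m, dry: Δz = 1.1 km ⇒ ΔT = -10.89°C; T = 2.31°C
  1200–1600 m, saturated: Δz = 0.4 km ⇒ ΔT = -2.8°C; T = -0.49°C
Environment:
  100–1600 m, environment: Δz = 1.5 km ⇒ ΔT = -18°C; T = -4.8°C
T_parcel − T_env = -0.49 − (-4.8) = +4.31°C

+4.31°C (parcel warmer than environment)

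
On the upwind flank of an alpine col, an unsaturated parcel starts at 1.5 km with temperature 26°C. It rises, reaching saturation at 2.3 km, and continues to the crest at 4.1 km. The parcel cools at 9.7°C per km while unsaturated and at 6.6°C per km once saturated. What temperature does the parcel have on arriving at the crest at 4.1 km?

From 1500 m to 2300 m (dry): cools by 9.7 × 0.8 = 7.76°C, giving 18.24°C.
From 2300 m to 4100 m (saturated): cools by 6.6 × 1.8 = 11.88°C, giving 6.36°C.

6.36°C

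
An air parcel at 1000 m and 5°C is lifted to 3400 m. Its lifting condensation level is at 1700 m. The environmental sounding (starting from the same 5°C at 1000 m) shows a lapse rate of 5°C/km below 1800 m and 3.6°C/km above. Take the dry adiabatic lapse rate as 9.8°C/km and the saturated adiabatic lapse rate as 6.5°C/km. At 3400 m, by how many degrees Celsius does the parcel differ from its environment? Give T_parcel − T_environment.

Parcel:
  From 1000 m to 1700 m (dry): cools by 9.8 × 0.7 = 6.86°C, giving -1.86°C.
  From 1700 m to 3400 m (saturated): cools by 6.5 × 1.7 = 11.05°C, giving -12.91°C.
Environment:
  From 1000 m to 1800 m (environment, lower layer): cools by 5 × 0.8 = 4°C, giving 1°C.
  From 1800 m to 3400 m (environment, upper layer): cools by 3.6 × 1.6 = 5.76°C, giving -4.76°C.
T_parcel − T_env = -12.91 − (-4.76) = -8.15°C

-8.15°C (parcel cooler than environment)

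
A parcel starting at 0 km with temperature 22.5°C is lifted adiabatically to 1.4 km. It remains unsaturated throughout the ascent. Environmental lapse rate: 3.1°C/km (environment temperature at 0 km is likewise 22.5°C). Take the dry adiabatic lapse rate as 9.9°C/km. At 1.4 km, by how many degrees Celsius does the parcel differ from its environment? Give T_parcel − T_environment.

Parcel:
  Dry to 1400 m: -9.9 × 1.4 km = -13.86°C, so T = 8.64°C.
Environment:
  Environment to 1400 m: -3.1 × 1.4 km = -4.34°C, so T = 18.16°C.
T_parcel − T_env = 8.64 − 18.16 = -9.52°C

-9.52°C (parcel cooler than environment)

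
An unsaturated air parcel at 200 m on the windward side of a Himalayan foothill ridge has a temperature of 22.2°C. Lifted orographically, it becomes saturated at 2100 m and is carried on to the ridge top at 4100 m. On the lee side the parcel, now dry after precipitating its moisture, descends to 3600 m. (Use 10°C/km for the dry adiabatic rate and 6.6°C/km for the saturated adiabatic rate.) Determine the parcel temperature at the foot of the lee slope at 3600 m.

-5°C

200–2100 m, dry: Δz = 1.9 km ⇒ ΔT = -19°C; T = 3.2°C
2100–4100 m, saturated: Δz = 2 km ⇒ ΔT = -13.2°C; T = -10°C
4100–3600 m, dry descent: Δz = 0.5 km ⇒ ΔT = +5°C; T = -5°C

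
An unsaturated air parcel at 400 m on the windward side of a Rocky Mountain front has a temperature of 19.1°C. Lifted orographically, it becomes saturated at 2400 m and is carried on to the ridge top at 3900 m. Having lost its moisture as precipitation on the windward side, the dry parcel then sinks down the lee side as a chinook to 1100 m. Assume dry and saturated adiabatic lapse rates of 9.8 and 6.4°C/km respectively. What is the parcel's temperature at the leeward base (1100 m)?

17.34°C

400 → 2400 m (dry, 9.8°C/km): ΔT = -9.8 × 2 = -19.6°C → T = -0.5°C
2400 → 3900 m (saturated, 6.4°C/km): ΔT = -6.4 × 1.5 = -9.6°C → T = -10.1°C
3900 → 1100 m (dry descent, 9.8°C/km): ΔT = +9.8 × 2.8 = +27.44°C → T = 17.34°C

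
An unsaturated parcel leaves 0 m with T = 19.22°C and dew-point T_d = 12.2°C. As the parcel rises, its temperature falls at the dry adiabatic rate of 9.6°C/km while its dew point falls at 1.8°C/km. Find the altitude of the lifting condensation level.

900 m

T and T_d converge at 9.6 − 1.8 = 7.8°C per km
Height above start = (19.22 − 12.2) / 7.8 = 0.9 km
LCL altitude = 0 m + 900 m = 900 m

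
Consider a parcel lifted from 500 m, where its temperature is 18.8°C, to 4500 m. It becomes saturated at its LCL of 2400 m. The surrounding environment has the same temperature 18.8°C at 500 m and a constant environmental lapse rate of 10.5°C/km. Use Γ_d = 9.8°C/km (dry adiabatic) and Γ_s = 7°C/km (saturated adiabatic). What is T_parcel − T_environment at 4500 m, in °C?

+8.68°C (parcel warmer than environment)

Parcel:
  From 500 m to 2400 m (dry): cools by 9.8 × 1.9 = 18.62°C, giving 0.18°C.
  From 2400 m to 4500 m (saturated): cools by 7 × 2.1 = 14.7°C, giving -14.52°C.
Environment:
  From 500 m to 4500 m (environment): cools by 10.5 × 4 = 42°C, giving -23.2°C.
T_parcel − T_env = -14.52 − (-23.2) = +8.68°C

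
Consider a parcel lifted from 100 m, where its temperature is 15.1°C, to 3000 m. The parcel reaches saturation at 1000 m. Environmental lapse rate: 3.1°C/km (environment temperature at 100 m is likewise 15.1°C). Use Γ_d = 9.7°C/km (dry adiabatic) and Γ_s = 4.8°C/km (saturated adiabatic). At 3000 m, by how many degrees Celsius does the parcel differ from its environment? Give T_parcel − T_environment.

Parcel:
  From 100 m to 1000 m (dry): cools by 9.7 × 0.9 = 8.73°C, giving 6.37°C.
  From 1000 m to 3000 m (saturated): cools by 4.8 × 2 = 9.6°C, giving -3.23°C.
Environment:
  From 100 m to 3000 m (environment): cools by 3.1 × 2.9 = 8.99°C, giving 6.11°C.
T_parcel − T_env = -3.23 − 6.11 = -9.34°C

-9.34°C (parcel cooler than environment)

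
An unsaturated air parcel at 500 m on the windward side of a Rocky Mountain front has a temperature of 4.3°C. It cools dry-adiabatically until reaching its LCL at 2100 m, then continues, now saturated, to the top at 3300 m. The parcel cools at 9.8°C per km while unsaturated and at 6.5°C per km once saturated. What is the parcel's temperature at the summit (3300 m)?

Dry to 2100 m: -9.8 × 1.6 km = -15.68°C, so T = -11.38°C.
Saturated to 3300 m: -6.5 × 1.2 km = -7.8°C, so T = -19.18°C.

-19.18°C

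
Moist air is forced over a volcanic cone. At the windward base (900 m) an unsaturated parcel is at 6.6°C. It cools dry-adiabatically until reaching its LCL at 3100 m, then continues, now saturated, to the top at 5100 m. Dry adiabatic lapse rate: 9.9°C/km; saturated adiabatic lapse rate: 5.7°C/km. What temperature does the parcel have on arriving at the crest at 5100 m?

-26.58°C

Dry to 3100 m: -9.9 × 2.2 km = -21.78°C, so T = -15.18°C.
Saturated to 5100 m: -5.7 × 2 km = -11.4°C, so T = -26.58°C.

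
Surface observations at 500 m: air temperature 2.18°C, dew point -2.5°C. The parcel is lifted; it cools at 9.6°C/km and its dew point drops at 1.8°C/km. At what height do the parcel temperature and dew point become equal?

1100 m

T and T_d converge at 9.6 − 1.8 = 7.8°C per km
Height above start = (2.18 − (-2.5)) / 7.8 = 0.6 km
LCL altitude = 500 m + 600 m = 1100 m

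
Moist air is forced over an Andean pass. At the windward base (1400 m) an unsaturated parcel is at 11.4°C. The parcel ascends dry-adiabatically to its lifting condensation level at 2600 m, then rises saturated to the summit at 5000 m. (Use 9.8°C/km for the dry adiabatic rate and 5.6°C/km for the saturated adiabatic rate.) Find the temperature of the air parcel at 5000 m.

1400–2600 m, dry: Δz = 1.2 km ⇒ ΔT = -11.76°C; T = -0.36°C
2600–5000 m, saturated: Δz = 2.4 km ⇒ ΔT = -13.44°C; T = -13.8°C

-13.8°C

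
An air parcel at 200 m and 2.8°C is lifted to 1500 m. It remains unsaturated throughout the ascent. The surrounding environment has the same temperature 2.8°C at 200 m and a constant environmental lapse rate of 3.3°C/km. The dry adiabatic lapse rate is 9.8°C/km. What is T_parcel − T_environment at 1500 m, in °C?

-8.45°C (parcel cooler than environment)

Parcel:
  200 → 1500 m (dry, 9.8°C/km): ΔT = -9.8 × 1.3 = -12.74°C → T = -9.94°C
Environment:
  200 → 1500 m (environment, 3.3°C/km): ΔT = -3.3 × 1.3 = -4.29°C → T = -1.49°C
T_parcel − T_env = -9.94 − (-1.49) = -8.45°C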